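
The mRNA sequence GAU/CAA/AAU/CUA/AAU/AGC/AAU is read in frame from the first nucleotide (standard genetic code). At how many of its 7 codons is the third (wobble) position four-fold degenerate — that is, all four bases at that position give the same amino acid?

1

Codon 1 GAU (Asp): third position 2-fold.
Codon 2 CAA (Gln): third position 2-fold.
Codon 3 AAU (Asn): third position 2-fold.
Codon 4 CUA (Leu): third position 4-fold.
Codon 5 AAU (Asn): third position 2-fold.
Codon 6 AGC (Ser): third position 2-fold.
Codon 7 AAU (Asn): third position 2-fold.
Four-fold degenerate third positions: 1.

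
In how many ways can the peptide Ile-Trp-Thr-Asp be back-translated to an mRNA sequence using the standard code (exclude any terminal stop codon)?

24

Ile: 3 codons.
Trp: 1 codon.
Thr: 4 codons.
Asp: 2 codons.
3 × 1 × 4 × 2 = 24.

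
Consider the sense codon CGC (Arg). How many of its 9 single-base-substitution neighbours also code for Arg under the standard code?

3

Position 1: none → 0 synonymous.
Position 2: none → 0 synonymous.
Position 3: CGT, CGA, CGG → 3 synonymous.
Total: 0 + 0 + 3 = 3.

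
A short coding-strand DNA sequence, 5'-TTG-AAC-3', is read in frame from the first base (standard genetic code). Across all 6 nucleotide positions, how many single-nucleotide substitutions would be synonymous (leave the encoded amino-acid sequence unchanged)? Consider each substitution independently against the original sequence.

Codon 1 (TTG, Leu): 2 synonymous substitutions.
Codon 2 (AAC, Asn): 1 synonymous substitution.
Total: 2 + 1 = 3.

3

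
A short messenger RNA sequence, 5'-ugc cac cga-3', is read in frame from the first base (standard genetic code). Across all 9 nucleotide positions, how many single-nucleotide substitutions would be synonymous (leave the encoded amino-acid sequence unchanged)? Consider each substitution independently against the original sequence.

6

Codon 1 (UGC, Cys): 1 synonymous substitution.
Codon 2 (CAC, His): 1 synonymous substitution.
Codon 3 (CGA, Arg): 4 synonymous substitutions.
Total: 1 + 1 + 4 = 6.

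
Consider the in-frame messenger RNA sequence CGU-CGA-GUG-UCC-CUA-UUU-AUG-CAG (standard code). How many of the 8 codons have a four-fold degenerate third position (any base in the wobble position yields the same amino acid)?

5

Codon 1 CGU (Arg): third position 4-fold.
Codon 2 CGA (Arg): third position 4-fold.
Codon 3 GUG (Val): third position 4-fold.
Codon 4 UCC (Ser): third position 4-fold.
Codon 5 CUA (Leu): third position 4-fold.
Codon 6 UUU (Phe): third position 2-fold.
Codon 7 AUG (Met): third position 1-fold.
Codon 8 CAG (Gln): third position 2-fold.
Four-fold degenerate third positions: 5.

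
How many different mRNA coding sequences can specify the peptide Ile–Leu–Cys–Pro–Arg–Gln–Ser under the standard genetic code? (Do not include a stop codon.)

Ile: 3 codons.
Leu: 6 codons.
Cys: 2 codons.
Pro: 4 codons.
Arg: 6 codons.
Gln: 2 codons.
Ser: 6 codons.
3 × 6 × 2 × 4 × 6 × 2 × 6 = 10368.

10368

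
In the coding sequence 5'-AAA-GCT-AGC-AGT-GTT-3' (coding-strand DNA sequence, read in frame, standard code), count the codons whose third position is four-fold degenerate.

2

Codon 1 AAA (Lys): third position 2-fold.
Codon 2 GCT (Ala): third position 4-fold.
Codon 3 AGC (Ser): third position 2-fold.
Codon 4 AGT (Ser): third position 2-fold.
Codon 5 GTT (Val): third position 4-fold.
Four-fold degenerate third positions: 2.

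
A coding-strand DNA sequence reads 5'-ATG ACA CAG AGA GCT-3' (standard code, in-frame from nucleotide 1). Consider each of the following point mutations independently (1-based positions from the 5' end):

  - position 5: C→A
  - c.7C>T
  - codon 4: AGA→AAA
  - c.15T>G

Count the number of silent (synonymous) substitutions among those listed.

Codon 2: ACA (Thr) → AAA (Lys) — missense.
Codon 3: CAG (Gln) → TAG (Stop) — nonsense.
Codon 4: AGA (Arg) → AAA (Lys) — missense.
Codon 5: GCT (Ala) → GCG (Ala) — synonymous.
Synonymous: 1 of 4.

1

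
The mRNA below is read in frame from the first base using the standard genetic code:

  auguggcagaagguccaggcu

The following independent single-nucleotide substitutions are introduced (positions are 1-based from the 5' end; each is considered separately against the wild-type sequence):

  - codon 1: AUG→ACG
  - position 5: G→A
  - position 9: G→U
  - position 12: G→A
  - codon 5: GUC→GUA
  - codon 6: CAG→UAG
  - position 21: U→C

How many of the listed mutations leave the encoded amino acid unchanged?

Codon 1: AUG (Met) → ACG (Thr) — missense.
Codon 2: UGG (Trp) → UAG (Stop) — nonsense.
Codon 3: CAG (Gln) → CAU (His) — missense.
Codon 4: AAG (Lys) → AAA (Lys) — synonymous.
Codon 5: GUC (Val) → GUA (Val) — synonymous.
Codon 6: CAG (Gln) → UAG (Stop) — nonsense.
Codon 7: GCU (Ala) → GCC (Ala) — synonymous.
Synonymous: 3 of 7.

3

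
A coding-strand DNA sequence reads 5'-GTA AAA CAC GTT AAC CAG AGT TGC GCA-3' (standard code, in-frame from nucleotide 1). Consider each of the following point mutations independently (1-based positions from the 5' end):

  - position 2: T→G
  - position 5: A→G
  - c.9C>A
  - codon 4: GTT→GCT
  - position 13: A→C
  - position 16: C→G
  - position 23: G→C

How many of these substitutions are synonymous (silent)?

0

Codon 1: GTA (Val) → GGA (Gly) — missense.
Codon 2: AAA (Lys) → AGA (Arg) — missense.
Codon 3: CAC (His) → CAA (Gln) — missense.
Codon 4: GTT (Val) → GCT (Ala) — missense.
Codon 5: AAC (Asn) → CAC (His) — missense.
Codon 6: CAG (Gln) → GAG (Glu) — missense.
Codon 8: TGC (Cys) → TCC (Ser) — missense.
Synonymous: 0 of 7.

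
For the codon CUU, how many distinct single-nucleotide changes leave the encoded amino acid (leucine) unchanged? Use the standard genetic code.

3

Position 1: none → 0 synonymous.
Position 2: none → 0 synonymous.
Position 3: CUC, CUA, CUG → 3 synonymous.
Total: 0 + 0 + 3 = 3.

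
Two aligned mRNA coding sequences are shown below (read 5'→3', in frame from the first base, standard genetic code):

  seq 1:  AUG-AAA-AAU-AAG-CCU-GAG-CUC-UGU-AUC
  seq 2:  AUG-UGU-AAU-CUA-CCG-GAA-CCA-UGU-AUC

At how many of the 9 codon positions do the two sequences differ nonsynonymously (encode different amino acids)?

3

Codon 1: AUG Met / AUG Met — identical.
Codon 2: AAA Lys / UGU Cys — nonsynonymous.
Codon 3: AAU Asn / AAU Asn — identical.
Codon 4: AAG Lys / CUA Leu — nonsynonymous.
Codon 5: CCU Pro / CCG Pro — synonymous.
Codon 6: GAG Glu / GAA Glu — synonymous.
Codon 7: CUC Leu / CCA Pro — nonsynonymous.
Codon 8: UGU Cys / UGU Cys — identical.
Codon 9: AUC Ile / AUC Ile — identical.
Nonsynonymous differences: 3.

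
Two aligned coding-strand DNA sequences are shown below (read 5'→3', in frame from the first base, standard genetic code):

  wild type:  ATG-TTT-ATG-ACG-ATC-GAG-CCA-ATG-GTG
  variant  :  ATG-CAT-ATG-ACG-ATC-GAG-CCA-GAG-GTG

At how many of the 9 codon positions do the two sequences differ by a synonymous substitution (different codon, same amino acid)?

0

Codon 1: ATG Met / ATG Met — identical.
Codon 2: TTT Phe / CAT His — nonsynonymous.
Codon 3: ATG Met / ATG Met — identical.
Codon 4: ACG Thr / ACG Thr — identical.
Codon 5: ATC Ile / ATC Ile — identical.
Codon 6: GAG Glu / GAG Glu — identical.
Codon 7: CCA Pro / CCA Pro — identical.
Codon 8: ATG Met / GAG Glu — nonsynonymous.
Codon 9: GTG Val / GTG Val — identical.
Synonymous differences: 0.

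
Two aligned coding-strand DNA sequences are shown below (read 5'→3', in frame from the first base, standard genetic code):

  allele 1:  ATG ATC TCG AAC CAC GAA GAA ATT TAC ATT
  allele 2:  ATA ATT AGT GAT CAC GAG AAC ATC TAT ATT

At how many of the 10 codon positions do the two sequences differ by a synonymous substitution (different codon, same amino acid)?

Codon 1: ATG Met / ATA Ile — nonsynonymous.
Codon 2: ATC Ile / ATT Ile — synonymous.
Codon 3: TCG Ser / AGT Ser — synonymous.
Codon 4: AAC Asn / GAT Asp — nonsynonymous.
Codon 5: CAC His / CAC His — identical.
Codon 6: GAA Glu / GAG Glu — synonymous.
Codon 7: GAA Glu / AAC Asn — nonsynonymous.
Codon 8: ATT Ile / ATC Ile — synonymous.
Codon 9: TAC Tyr / TAT Tyr — synonymous.
Codon 10: ATT Ile / ATT Ile — identical.
Synonymous differences: 5.

5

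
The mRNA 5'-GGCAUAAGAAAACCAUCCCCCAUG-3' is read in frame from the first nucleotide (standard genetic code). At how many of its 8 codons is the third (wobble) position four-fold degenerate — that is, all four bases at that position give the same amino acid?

4

Codon 1 GGC (Gly): third position 4-fold.
Codon 2 AUA (Ile): third position 3-fold.
Codon 3 AGA (Arg): third position 2-fold.
Codon 4 AAA (Lys): third position 2-fold.
Codon 5 CCA (Pro): third position 4-fold.
Codon 6 UCC (Ser): third position 4-fold.
Codon 7 CCC (Pro): third position 4-fold.
Codon 8 AUG (Met): third position 1-fold.
Four-fold degenerate third positions: 4.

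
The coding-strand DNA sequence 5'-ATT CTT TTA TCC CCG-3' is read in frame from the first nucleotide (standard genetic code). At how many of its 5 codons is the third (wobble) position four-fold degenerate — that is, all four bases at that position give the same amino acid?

Codon 1 ATT (Ile): third position 3-fold.
Codon 2 CTT (Leu): third position 4-fold.
Codon 3 TTA (Leu): third position 2-fold.
Codon 4 TCC (Ser): third position 4-fold.
Codon 5 CCG (Pro): third position 4-fold.
Four-fold degenerate third positions: 3.

3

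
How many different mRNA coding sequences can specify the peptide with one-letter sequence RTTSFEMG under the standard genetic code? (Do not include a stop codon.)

Arg: 6 codons.
Thr: 4 codons.
Thr: 4 codons.
Ser: 6 codons.
Phe: 2 codons.
Glu: 2 codons.
Met: 1 codon.
Gly: 4 codons.
6 × 4 × 4 × 6 × 2 × 2 × 1 × 4 = 9216.

9216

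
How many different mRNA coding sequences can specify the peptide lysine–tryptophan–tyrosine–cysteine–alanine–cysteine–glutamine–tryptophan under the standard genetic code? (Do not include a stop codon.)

128

Lys: 2 codons.
Trp: 1 codon.
Tyr: 2 codons.
Cys: 2 codons.
Ala: 4 codons.
Cys: 2 codons.
Gln: 2 codons.
Trp: 1 codon.
2 × 1 × 2 × 2 × 4 × 2 × 2 × 1 = 128.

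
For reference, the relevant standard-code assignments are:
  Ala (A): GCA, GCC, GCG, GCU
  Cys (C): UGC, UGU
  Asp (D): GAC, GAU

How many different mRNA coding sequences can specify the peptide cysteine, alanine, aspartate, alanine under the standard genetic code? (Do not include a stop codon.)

Cys: 2 codons.
Ala: 4 codons.
Asp: 2 codons.
Ala: 4 codons.
2 × 4 × 2 × 4 = 64.

64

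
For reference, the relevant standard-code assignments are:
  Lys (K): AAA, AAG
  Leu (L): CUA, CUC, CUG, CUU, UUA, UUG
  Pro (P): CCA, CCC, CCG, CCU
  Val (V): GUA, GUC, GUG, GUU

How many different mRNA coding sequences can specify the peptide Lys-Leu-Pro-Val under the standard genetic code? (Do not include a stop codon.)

Lys: 2 codons.
Leu: 6 codons.
Pro: 4 codons.
Val: 4 codons.
2 × 6 × 4 × 4 = 192.

192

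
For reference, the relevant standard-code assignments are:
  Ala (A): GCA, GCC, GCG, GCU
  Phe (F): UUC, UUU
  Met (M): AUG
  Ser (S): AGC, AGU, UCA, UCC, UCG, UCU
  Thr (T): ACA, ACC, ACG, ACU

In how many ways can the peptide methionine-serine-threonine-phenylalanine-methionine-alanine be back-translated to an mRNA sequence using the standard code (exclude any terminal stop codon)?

192

Met: 1 codon.
Ser: 6 codons.
Thr: 4 codons.
Phe: 2 codons.
Met: 1 codon.
Ala: 4 codons.
1 × 6 × 4 × 2 × 1 × 4 = 192.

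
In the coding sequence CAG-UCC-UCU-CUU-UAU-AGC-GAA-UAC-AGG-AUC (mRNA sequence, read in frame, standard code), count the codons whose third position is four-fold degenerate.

3

Codon 1 CAG (Gln): third position 2-fold.
Codon 2 UCC (Ser): third position 4-fold.
Codon 3 UCU (Ser): third position 4-fold.
Codon 4 CUU (Leu): third position 4-fold.
Codon 5 UAU (Tyr): third position 2-fold.
Codon 6 AGC (Ser): third position 2-fold.
Codon 7 GAA (Glu): third position 2-fold.
Codon 8 UAC (Tyr): third position 2-fold.
Codon 9 AGG (Arg): third position 2-fold.
Codon 10 AUC (Ile): third position 3-fold.
Four-fold degenerate third positions: 3.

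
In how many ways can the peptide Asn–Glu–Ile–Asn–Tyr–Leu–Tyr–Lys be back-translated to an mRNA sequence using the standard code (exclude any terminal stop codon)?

Asn: 2 codons.
Glu: 2 codons.
Ile: 3 codons.
Asn: 2 codons.
Tyr: 2 codons.
Leu: 6 codons.
Tyr: 2 codons.
Lys: 2 codons.
2 × 2 × 3 × 2 × 2 × 6 × 2 × 2 = 1152.

1152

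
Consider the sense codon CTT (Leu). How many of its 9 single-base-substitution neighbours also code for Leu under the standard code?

Position 1: none → 0 synonymous.
Position 2: none → 0 synonymous.
Position 3: CTC, CTA, CTG → 3 synonymous.
Total: 0 + 0 + 3 = 3.

3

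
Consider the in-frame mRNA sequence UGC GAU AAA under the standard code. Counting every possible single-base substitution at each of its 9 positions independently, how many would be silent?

3

Codon 1 (UGC, Cys): 1 synonymous substitution.
Codon 2 (GAU, Asp): 1 synonymous substitution.
Codon 3 (AAA, Lys): 1 synonymous substitution.
Total: 1 + 1 + 1 = 3.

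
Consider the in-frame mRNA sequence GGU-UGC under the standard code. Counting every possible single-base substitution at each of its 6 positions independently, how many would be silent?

Codon 1 (GGU, Gly): 3 synonymous substitutions.
Codon 2 (UGC, Cys): 1 synonymous substitution.
Total: 3 + 1 = 4.

4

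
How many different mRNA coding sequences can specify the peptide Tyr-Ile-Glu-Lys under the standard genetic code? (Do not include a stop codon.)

Tyr: 2 codons.
Ile: 3 codons.
Glu: 2 codons.
Lys: 2 codons.
2 × 3 × 2 × 2 = 24.

24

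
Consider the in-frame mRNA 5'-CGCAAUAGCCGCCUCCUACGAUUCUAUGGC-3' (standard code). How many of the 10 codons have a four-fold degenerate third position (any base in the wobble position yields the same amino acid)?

Codon 1 CGC (Arg): third position 4-fold.
Codon 2 AAU (Asn): third position 2-fold.
Codon 3 AGC (Ser): third position 2-fold.
Codon 4 CGC (Arg): third position 4-fold.
Codon 5 CUC (Leu): third position 4-fold.
Codon 6 CUA (Leu): third position 4-fold.
Codon 7 CGA (Arg): third position 4-fold.
Codon 8 UUC (Phe): third position 2-fold.
Codon 9 UAU (Tyr): third position 2-fold.
Codon 10 GGC (Gly): third position 4-fold.
Four-fold degenerate third positions: 6.

6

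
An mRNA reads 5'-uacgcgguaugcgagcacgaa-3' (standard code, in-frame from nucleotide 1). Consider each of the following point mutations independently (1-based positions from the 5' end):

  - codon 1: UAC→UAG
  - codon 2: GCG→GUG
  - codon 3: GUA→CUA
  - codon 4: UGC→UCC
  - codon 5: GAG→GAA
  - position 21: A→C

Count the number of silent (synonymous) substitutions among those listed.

Codon 1: UAC (Tyr) → UAG (Stop) — nonsense.
Codon 2: GCG (Ala) → GUG (Val) — missense.
Codon 3: GUA (Val) → CUA (Leu) — missense.
Codon 4: UGC (Cys) → UCC (Ser) — missense.
Codon 5: GAG (Glu) → GAA (Glu) — synonymous.
Codon 7: GAA (Glu) → GAC (Asp) — missense.
Synonymous: 1 of 6.

1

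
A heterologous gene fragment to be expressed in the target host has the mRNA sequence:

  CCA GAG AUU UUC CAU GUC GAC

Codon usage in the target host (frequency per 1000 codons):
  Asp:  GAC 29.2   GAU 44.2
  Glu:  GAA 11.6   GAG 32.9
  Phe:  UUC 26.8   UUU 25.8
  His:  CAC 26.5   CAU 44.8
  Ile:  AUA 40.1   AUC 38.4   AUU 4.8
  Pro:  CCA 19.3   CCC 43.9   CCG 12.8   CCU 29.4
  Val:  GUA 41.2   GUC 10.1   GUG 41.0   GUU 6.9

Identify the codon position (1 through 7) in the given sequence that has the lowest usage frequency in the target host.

3

Codon 1 CCA (Pro): 19.3 per 1000.
Codon 2 GAG (Glu): 32.9 per 1000.
Codon 3 AUU (Ile): 4.8 per 1000.
Codon 4 UUC (Phe): 26.8 per 1000.
Codon 5 CAU (His): 44.8 per 1000.
Codon 6 GUC (Val): 10.1 per 1000.
Codon 7 GAC (Asp): 29.2 per 1000.
Lowest frequency is 4.8 at codon 3.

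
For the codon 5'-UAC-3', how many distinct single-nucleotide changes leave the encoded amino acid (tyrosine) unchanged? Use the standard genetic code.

Position 1: none → 0 synonymous.
Position 2: none → 0 synonymous.
Position 3: UAU → 1 synonymous.
Total: 0 + 0 + 1 = 1.

1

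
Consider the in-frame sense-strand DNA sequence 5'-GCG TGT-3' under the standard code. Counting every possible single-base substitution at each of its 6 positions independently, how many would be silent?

4

Codon 1 (GCG, Ala): 3 synonymous substitutions.
Codon 2 (TGT, Cys): 1 synonymous substitution.
Total: 3 + 1 = 4.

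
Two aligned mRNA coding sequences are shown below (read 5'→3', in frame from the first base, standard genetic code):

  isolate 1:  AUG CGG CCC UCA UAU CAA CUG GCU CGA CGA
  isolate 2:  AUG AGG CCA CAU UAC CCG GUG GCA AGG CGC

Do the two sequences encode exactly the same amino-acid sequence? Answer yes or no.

Codon 1: AUG Met / AUG Met — identical.
Codon 2: CGG Arg / AGG Arg — synonymous.
Codon 3: CCC Pro / CCA Pro — synonymous.
Codon 4: UCA Ser / CAU His — nonsynonymous.
Codon 5: UAU Tyr / UAC Tyr — synonymous.
Codon 6: CAA Gln / CCG Pro — nonsynonymous.
Codon 7: CUG Leu / GUG Val — nonsynonymous.
Codon 8: GCU Ala / GCA Ala — synonymous.
Codon 9: CGA Arg / AGG Arg — synonymous.
Codon 10: CGA Arg / CGC Arg — synonymous.
Nonsynonymous differences: 3 → different protein.

no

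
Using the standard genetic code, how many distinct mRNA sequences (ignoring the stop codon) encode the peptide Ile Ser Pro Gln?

144

Ile: 3 codons.
Ser: 6 codons.
Pro: 4 codons.
Gln: 2 codons.
3 × 6 × 4 × 2 = 144.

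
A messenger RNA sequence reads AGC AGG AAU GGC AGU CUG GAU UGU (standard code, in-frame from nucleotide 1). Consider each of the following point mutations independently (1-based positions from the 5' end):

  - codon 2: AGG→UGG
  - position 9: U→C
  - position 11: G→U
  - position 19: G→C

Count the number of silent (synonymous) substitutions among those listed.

1

Codon 2: AGG (Arg) → UGG (Trp) — missense.
Codon 3: AAU (Asn) → AAC (Asn) — synonymous.
Codon 4: GGC (Gly) → GUC (Val) — missense.
Codon 7: GAU (Asp) → CAU (His) — missense.
Synonymous: 1 of 4.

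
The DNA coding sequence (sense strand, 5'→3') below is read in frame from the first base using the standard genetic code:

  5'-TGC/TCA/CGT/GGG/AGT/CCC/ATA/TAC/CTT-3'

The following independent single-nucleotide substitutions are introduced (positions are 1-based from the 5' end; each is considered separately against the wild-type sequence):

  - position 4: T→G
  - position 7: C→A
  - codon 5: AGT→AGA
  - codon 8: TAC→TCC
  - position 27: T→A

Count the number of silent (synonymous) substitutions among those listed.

1

Codon 2: TCA (Ser) → GCA (Ala) — missense.
Codon 3: CGT (Arg) → AGT (Ser) — missense.
Codon 5: AGT (Ser) → AGA (Arg) — missense.
Codon 8: TAC (Tyr) → TCC (Ser) — missense.
Codon 9: CTT (Leu) → CTA (Leu) — synonymous.
Synonymous: 1 of 5.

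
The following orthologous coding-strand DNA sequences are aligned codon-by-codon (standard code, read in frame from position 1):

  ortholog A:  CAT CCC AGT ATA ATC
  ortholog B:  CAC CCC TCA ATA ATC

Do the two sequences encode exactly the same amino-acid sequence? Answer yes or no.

yes

Codon 1: CAT His / CAC His — synonymous.
Codon 2: CCC Pro / CCC Pro — identical.
Codon 3: AGT Ser / TCA Ser — synonymous.
Codon 4: ATA Ile / ATA Ile — identical.
Codon 5: ATC Ile / ATC Ile — identical.
Nonsynonymous differences: 0 → same protein.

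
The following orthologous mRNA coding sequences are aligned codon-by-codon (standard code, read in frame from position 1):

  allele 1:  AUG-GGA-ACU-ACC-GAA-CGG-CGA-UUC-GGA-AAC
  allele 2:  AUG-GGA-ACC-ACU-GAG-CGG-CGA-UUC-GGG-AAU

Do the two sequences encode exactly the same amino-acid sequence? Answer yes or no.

yes

Codon 1: AUG Met / AUG Met — identical.
Codon 2: GGA Gly / GGA Gly — identical.
Codon 3: ACU Thr / ACC Thr — synonymous.
Codon 4: ACC Thr / ACU Thr — synonymous.
Codon 5: GAA Glu / GAG Glu — synonymous.
Codon 6: CGG Arg / CGG Arg — identical.
Codon 7: CGA Arg / CGA Arg — identical.
Codon 8: UUC Phe / UUC Phe — identical.
Codon 9: GGA Gly / GGG Gly — synonymous.
Codon 10: AAC Asn / AAU Asn — synonymous.
Nonsynonymous differences: 0 → same protein.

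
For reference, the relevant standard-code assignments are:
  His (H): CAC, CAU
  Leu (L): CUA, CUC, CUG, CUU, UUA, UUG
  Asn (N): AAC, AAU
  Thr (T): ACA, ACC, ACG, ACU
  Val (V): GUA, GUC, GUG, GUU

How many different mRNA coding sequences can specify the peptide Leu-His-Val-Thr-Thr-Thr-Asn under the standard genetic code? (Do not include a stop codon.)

Leu: 6 codons.
His: 2 codons.
Val: 4 codons.
Thr: 4 codons.
Thr: 4 codons.
Thr: 4 codons.
Asn: 2 codons.
6 × 2 × 4 × 4 × 4 × 4 × 2 = 6144.

6144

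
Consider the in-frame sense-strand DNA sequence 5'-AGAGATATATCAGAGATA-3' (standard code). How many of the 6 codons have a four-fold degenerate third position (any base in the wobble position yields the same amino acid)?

1

Codon 1 AGA (Arg): third position 2-fold.
Codon 2 GAT (Asp): third position 2-fold.
Codon 3 ATA (Ile): third position 3-fold.
Codon 4 TCA (Ser): third position 4-fold.
Codon 5 GAG (Glu): third position 2-fold.
Codon 6 ATA (Ile): third position 3-fold.
Four-fold degenerate third positions: 1.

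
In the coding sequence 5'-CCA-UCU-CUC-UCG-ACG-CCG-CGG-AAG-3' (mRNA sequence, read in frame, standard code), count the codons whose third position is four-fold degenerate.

7

Codon 1 CCA (Pro): third position 4-fold.
Codon 2 UCU (Ser): third position 4-fold.
Codon 3 CUC (Leu): third position 4-fold.
Codon 4 UCG (Ser): third position 4-fold.
Codon 5 ACG (Thr): third position 4-fold.
Codon 6 CCG (Pro): third position 4-fold.
Codon 7 CGG (Arg): third position 4-fold.
Codon 8 AAG (Lys): third position 2-fold.
Four-fold degenerate third positions: 7.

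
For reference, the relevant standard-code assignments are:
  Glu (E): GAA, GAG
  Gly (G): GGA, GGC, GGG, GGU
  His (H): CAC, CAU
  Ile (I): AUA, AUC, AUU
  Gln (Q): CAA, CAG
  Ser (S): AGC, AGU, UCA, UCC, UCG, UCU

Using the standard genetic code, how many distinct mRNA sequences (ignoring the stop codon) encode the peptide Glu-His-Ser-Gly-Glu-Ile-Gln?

Glu: 2 codons.
His: 2 codons.
Ser: 6 codons.
Gly: 4 codons.
Glu: 2 codons.
Ile: 3 codons.
Gln: 2 codons.
2 × 2 × 6 × 4 × 2 × 3 × 2 = 1152.

1152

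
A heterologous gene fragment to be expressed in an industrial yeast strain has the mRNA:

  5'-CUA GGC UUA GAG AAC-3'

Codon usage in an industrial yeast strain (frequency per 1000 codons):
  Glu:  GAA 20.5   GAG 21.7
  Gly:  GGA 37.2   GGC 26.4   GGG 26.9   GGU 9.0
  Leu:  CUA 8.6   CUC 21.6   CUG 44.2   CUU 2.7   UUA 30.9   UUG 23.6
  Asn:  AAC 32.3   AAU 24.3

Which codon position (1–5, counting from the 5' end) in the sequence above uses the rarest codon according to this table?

1

Codon 1 CUA (Leu): 8.6 per 1000.
Codon 2 GGC (Gly): 26.4 per 1000.
Codon 3 UUA (Leu): 30.9 per 1000.
Codon 4 GAG (Glu): 21.7 per 1000.
Codon 5 AAC (Asn): 32.3 per 1000.
Lowest frequency is 8.6 at codon 1.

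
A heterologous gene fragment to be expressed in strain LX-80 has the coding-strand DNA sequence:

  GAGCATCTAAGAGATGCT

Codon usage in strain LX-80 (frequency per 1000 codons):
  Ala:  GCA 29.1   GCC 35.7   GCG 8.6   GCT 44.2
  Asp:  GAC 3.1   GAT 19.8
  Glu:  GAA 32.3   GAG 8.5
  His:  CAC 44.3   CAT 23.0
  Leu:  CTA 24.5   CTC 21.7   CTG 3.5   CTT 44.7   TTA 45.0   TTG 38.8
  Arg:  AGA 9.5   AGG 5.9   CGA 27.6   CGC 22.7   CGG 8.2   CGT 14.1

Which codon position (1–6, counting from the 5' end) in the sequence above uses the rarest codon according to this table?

Codon 1 GAG (Glu): 8.5 per 1000.
Codon 2 CAT (His): 23.0 per 1000.
Codon 3 CTA (Leu): 24.5 per 1000.
Codon 4 AGA (Arg): 9.5 per 1000.
Codon 5 GAT (Asp): 19.8 per 1000.
Codon 6 GCT (Ala): 44.2 per 1000.
Lowest frequency is 8.5 at codon 1.

1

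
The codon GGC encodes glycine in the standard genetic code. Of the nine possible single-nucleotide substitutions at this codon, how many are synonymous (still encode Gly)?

Position 1: none → 0 synonymous.
Position 2: none → 0 synonymous.
Position 3: GGU, GGA, GGG → 3 synonymous.
Total: 0 + 0 + 3 = 3.

3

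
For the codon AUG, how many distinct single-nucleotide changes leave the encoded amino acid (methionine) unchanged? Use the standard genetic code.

0

Position 1: none → 0 synonymous.
Position 2: none → 0 synonymous.
Position 3: none → 0 synonymous.
Total: 0 + 0 + 0 = 0.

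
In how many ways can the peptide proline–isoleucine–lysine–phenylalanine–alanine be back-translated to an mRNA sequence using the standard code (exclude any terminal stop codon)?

Pro: 4 codons.
Ile: 3 codons.
Lys: 2 codons.
Phe: 2 codons.
Ala: 4 codons.
4 × 3 × 2 × 2 × 4 = 192.

192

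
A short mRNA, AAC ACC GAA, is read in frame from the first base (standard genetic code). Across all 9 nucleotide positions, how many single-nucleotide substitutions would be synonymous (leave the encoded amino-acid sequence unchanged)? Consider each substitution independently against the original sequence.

Codon 1 (AAC, Asn): 1 synonymous substitution.
Codon 2 (ACC, Thr): 3 synonymous substitutions.
Codon 3 (GAA, Glu): 1 synonymous substitution.
Total: 1 + 3 + 1 = 5.

5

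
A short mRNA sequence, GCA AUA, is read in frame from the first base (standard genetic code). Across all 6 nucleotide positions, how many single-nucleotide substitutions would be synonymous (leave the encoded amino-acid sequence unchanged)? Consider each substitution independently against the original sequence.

5

Codon 1 (GCA, Ala): 3 synonymous substitutions.
Codon 2 (AUA, Ile): 2 synonymous substitutions.
Total: 3 + 2 = 5.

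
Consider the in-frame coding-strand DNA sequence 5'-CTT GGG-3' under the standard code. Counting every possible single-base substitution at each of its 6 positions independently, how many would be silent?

Codon 1 (CTT, Leu): 3 synonymous substitutions.
Codon 2 (GGG, Gly): 3 synonymous substitutions.
Total: 3 + 3 = 6.

6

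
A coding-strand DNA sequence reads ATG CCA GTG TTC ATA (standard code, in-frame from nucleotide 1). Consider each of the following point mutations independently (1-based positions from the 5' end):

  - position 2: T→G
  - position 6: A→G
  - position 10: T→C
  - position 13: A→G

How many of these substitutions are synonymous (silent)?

Codon 1: ATG (Met) → AGG (Arg) — missense.
Codon 2: CCA (Pro) → CCG (Pro) — synonymous.
Codon 4: TTC (Phe) → CTC (Leu) — missense.
Codon 5: ATA (Ile) → GTA (Val) — missense.
Synonymous: 1 of 4.

1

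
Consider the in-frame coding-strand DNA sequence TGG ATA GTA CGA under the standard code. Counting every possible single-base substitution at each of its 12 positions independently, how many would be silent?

Codon 1 (TGG, Trp): 0 synonymous substitutions.
Codon 2 (ATA, Ile): 2 synonymous substitutions.
Codon 3 (GTA, Val): 3 synonymous substitutions.
Codon 4 (CGA, Arg): 4 synonymous substitutions.
Total: 0 + 2 + 3 + 4 = 9.

9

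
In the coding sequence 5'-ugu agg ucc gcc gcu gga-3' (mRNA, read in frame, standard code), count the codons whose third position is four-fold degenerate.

Codon 1 UGU (Cys): third position 2-fold.
Codon 2 AGG (Arg): third position 2-fold.
Codon 3 UCC (Ser): third position 4-fold.
Codon 4 GCC (Ala): third position 4-fold.
Codon 5 GCU (Ala): third position 4-fold.
Codon 6 GGA (Gly): third position 4-fold.
Four-fold degenerate third positions: 4.

4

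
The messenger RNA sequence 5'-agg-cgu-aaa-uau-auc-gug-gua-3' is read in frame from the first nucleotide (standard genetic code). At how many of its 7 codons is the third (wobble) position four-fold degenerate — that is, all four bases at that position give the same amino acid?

3

Codon 1 AGG (Arg): third position 2-fold.
Codon 2 CGU (Arg): third position 4-fold.
Codon 3 AAA (Lys): third position 2-fold.
Codon 4 UAU (Tyr): third position 2-fold.
Codon 5 AUC (Ile): third position 3-fold.
Codon 6 GUG (Val): third position 4-fold.
Codon 7 GUA (Val): third position 4-fold.
Four-fold degenerate third positions: 3.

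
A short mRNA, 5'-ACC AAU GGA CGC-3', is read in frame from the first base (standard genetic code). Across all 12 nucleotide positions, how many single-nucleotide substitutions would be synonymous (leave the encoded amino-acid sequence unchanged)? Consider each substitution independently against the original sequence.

Codon 1 (ACC, Thr): 3 synonymous substitutions.
Codon 2 (AAU, Asn): 1 synonymous substitution.
Codon 3 (GGA, Gly): 3 synonymous substitutions.
Codon 4 (CGC, Arg): 3 synonymous substitutions.
Total: 3 + 1 + 3 + 3 = 10.

10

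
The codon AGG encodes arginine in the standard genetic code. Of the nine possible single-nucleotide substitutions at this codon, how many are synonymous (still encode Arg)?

2

Position 1: CGG → 1 synonymous.
Position 2: none → 0 synonymous.
Position 3: AGA → 1 synonymous.
Total: 1 + 0 + 1 = 2.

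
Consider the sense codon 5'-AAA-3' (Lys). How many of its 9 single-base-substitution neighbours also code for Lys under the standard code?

Position 1: none → 0 synonymous.
Position 2: none → 0 synonymous.
Position 3: AAG → 1 synonymous.
Total: 0 + 0 + 1 = 1.

1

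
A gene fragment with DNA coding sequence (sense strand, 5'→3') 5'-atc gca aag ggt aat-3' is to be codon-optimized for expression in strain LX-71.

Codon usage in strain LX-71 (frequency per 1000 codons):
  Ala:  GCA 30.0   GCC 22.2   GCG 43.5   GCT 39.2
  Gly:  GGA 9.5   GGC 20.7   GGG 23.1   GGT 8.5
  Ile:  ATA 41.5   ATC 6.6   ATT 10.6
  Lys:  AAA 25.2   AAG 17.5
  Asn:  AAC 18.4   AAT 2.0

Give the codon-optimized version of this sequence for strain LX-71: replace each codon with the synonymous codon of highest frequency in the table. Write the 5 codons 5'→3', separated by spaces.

ATA GCG AAA GGG AAC

Codon 1 (Ile): best is ATA at 41.5.
Codon 2 (Ala): best is GCG at 43.5.
Codon 3 (Lys): best is AAA at 25.2.
Codon 4 (Gly): best is GGG at 23.1.
Codon 5 (Asn): best is AAC at 18.4.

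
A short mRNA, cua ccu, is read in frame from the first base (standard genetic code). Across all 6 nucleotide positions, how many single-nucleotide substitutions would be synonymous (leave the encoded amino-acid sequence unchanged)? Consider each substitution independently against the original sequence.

7

Codon 1 (CUA, Leu): 4 synonymous substitutions.
Codon 2 (CCU, Pro): 3 synonymous substitutions.
Total: 4 + 3 = 7.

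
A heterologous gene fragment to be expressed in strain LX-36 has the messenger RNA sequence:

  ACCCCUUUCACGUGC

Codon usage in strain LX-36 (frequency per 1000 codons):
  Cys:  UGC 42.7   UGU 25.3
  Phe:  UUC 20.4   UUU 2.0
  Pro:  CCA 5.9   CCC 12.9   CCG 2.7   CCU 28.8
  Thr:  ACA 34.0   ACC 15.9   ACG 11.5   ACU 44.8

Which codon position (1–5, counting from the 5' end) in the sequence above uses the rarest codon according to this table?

Codon 1 ACC (Thr): 15.9 per 1000.
Codon 2 CCU (Pro): 28.8 per 1000.
Codon 3 UUC (Phe): 20.4 per 1000.
Codon 4 ACG (Thr): 11.5 per 1000.
Codon 5 UGC (Cys): 42.7 per 1000.
Lowest frequency is 11.5 at codon 4.

4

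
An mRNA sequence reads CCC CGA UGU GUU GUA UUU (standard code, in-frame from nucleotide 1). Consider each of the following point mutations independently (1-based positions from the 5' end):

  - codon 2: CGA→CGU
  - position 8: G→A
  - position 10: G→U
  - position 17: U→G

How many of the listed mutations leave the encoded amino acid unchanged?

1

Codon 2: CGA (Arg) → CGU (Arg) — synonymous.
Codon 3: UGU (Cys) → UAU (Tyr) — missense.
Codon 4: GUU (Val) → UUU (Phe) — missense.
Codon 6: UUU (Phe) → UGU (Cys) — missense.
Synonymous: 1 of 4.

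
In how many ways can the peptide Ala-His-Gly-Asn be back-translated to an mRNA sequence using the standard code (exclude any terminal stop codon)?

Ala: 4 codons.
His: 2 codons.
Gly: 4 codons.
Asn: 2 codons.
4 × 2 × 4 × 2 = 64.

64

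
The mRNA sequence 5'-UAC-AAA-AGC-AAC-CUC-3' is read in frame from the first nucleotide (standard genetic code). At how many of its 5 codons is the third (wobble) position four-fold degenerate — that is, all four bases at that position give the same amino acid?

1

Codon 1 UAC (Tyr): third position 2-fold.
Codon 2 AAA (Lys): third position 2-fold.
Codon 3 AGC (Ser): third position 2-fold.
Codon 4 AAC (Asn): third position 2-fold.
Codon 5 CUC (Leu): third position 4-fold.
Four-fold degenerate third positions: 1.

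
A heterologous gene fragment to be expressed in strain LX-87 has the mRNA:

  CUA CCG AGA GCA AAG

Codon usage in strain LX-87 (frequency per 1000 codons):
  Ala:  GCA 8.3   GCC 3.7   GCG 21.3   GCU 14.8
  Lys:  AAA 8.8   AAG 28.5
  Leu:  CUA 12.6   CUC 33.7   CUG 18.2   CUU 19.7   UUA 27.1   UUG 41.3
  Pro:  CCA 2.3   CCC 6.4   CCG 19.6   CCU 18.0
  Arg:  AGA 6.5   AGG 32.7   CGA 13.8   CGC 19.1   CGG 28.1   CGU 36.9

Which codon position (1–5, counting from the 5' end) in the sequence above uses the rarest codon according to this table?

3

Codon 1 CUA (Leu): 12.6 per 1000.
Codon 2 CCG (Pro): 19.6 per 1000.
Codon 3 AGA (Arg): 6.5 per 1000.
Codon 4 GCA (Ala): 8.3 per 1000.
Codon 5 AAG (Lys): 28.5 per 1000.
Lowest frequency is 6.5 at codon 3.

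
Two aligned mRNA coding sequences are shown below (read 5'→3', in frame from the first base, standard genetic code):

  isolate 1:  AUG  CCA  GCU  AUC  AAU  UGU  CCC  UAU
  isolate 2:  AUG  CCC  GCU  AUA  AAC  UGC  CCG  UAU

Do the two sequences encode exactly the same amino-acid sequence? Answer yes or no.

Codon 1: AUG Met / AUG Met — identical.
Codon 2: CCA Pro / CCC Pro — synonymous.
Codon 3: GCU Ala / GCU Ala — identical.
Codon 4: AUC Ile / AUA Ile — synonymous.
Codon 5: AAU Asn / AAC Asn — synonymous.
Codon 6: UGU Cys / UGC Cys — synonymous.
Codon 7: CCC Pro / CCG Pro — synonymous.
Codon 8: UAU Tyr / UAU Tyr — identical.
Nonsynonymous differences: 0 → same protein.

yes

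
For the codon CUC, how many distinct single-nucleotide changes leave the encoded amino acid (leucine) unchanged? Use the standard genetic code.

Position 1: none → 0 synonymous.
Position 2: none → 0 synonymous.
Position 3: CUU, CUA, CUG → 3 synonymous.
Total: 0 + 0 + 3 = 3.

3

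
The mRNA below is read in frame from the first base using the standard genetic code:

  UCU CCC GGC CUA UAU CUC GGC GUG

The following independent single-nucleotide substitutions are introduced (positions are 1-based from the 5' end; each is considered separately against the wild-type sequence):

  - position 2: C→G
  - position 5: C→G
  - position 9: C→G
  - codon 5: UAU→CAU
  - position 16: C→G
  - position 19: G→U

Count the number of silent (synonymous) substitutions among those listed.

1

Codon 1: UCU (Ser) → UGU (Cys) — missense.
Codon 2: CCC (Pro) → CGC (Arg) — missense.
Codon 3: GGC (Gly) → GGG (Gly) — synonymous.
Codon 5: UAU (Tyr) → CAU (His) — missense.
Codon 6: CUC (Leu) → GUC (Val) — missense.
Codon 7: GGC (Gly) → UGC (Cys) — missense.
Synonymous: 1 of 6.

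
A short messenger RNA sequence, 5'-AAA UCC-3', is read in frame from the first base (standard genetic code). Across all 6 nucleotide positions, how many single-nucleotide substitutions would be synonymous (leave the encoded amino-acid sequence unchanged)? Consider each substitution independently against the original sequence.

4

Codon 1 (AAA, Lys): 1 synonymous substitution.
Codon 2 (UCC, Ser): 3 synonymous substitutions.
Total: 1 + 3 = 4.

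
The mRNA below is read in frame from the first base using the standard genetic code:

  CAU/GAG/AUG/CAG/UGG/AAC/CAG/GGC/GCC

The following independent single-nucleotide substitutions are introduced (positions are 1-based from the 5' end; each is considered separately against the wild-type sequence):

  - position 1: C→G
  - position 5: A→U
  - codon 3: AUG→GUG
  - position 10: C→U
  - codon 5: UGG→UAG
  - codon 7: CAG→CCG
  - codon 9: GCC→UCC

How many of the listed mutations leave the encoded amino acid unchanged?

0

Codon 1: CAU (His) → GAU (Asp) — missense.
Codon 2: GAG (Glu) → GUG (Val) — missense.
Codon 3: AUG (Met) → GUG (Val) — missense.
Codon 4: CAG (Gln) → UAG (Stop) — nonsense.
Codon 5: UGG (Trp) → UAG (Stop) — nonsense.
Codon 7: CAG (Gln) → CCG (Pro) — missense.
Codon 9: GCC (Ala) → UCC (Ser) — missense.
Synonymous: 0 of 7.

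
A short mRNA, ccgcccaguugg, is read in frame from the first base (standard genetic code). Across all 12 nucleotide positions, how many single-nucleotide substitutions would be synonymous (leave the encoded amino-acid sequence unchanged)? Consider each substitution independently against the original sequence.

Codon 1 (CCG, Pro): 3 synonymous substitutions.
Codon 2 (CCC, Pro): 3 synonymous substitutions.
Codon 3 (AGU, Ser): 1 synonymous substitution.
Codon 4 (UGG, Trp): 0 synonymous substitutions.
Total: 3 + 3 + 1 + 0 = 7.

7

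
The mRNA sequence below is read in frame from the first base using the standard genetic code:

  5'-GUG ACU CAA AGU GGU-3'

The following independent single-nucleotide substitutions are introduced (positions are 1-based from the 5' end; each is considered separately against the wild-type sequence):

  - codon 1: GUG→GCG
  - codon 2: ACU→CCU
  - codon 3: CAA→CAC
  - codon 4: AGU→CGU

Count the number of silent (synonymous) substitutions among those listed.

0

Codon 1: GUG (Val) → GCG (Ala) — missense.
Codon 2: ACU (Thr) → CCU (Pro) — missense.
Codon 3: CAA (Gln) → CAC (His) — missense.
Codon 4: AGU (Ser) → CGU (Arg) — missense.
Synonymous: 0 of 4.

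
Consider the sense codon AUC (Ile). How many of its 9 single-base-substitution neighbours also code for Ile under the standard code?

2

Position 1: none → 0 synonymous.
Position 2: none → 0 synonymous.
Position 3: AUU, AUA → 2 synonymous.
Total: 0 + 0 + 2 = 2.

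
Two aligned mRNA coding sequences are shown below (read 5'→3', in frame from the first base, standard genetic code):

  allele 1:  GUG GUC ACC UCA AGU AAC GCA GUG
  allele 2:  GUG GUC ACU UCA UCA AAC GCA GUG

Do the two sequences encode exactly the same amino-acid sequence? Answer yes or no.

yes

Codon 1: GUG Val / GUG Val — identical.
Codon 2: GUC Val / GUC Val — identical.
Codon 3: ACC Thr / ACU Thr — synonymous.
Codon 4: UCA Ser / UCA Ser — identical.
Codon 5: AGU Ser / UCA Ser — synonymous.
Codon 6: AAC Asn / AAC Asn — identical.
Codon 7: GCA Ala / GCA Ala — identical.
Codon 8: GUG Val / GUG Val — identical.
Nonsynonymous differences: 0 → same protein.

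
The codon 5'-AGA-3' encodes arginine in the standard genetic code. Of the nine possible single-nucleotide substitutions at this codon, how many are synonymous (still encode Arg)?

2

Position 1: CGA → 1 synonymous.
Position 2: none → 0 synonymous.
Position 3: AGG → 1 synonymous.
Total: 1 + 0 + 1 = 2.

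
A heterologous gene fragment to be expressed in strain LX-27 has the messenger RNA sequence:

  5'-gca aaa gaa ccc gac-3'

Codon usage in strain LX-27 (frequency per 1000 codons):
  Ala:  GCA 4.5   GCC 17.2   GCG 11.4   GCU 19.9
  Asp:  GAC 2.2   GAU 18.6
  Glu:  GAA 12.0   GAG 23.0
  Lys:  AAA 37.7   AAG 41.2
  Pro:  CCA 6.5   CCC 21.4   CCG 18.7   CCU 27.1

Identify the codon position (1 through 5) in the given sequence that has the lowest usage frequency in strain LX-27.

5

Codon 1 GCA (Ala): 4.5 per 1000.
Codon 2 AAA (Lys): 37.7 per 1000.
Codon 3 GAA (Glu): 12.0 per 1000.
Codon 4 CCC (Pro): 21.4 per 1000.
Codon 5 GAC (Asp): 2.2 per 1000.
Lowest frequency is 2.2 at codon 5.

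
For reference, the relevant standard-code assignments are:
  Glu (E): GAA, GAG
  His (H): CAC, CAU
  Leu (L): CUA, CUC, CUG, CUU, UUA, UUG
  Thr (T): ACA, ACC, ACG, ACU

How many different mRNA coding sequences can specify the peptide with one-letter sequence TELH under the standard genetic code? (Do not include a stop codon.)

96

Thr: 4 codons.
Glu: 2 codons.
Leu: 6 codons.
His: 2 codons.
4 × 2 × 6 × 2 = 96.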